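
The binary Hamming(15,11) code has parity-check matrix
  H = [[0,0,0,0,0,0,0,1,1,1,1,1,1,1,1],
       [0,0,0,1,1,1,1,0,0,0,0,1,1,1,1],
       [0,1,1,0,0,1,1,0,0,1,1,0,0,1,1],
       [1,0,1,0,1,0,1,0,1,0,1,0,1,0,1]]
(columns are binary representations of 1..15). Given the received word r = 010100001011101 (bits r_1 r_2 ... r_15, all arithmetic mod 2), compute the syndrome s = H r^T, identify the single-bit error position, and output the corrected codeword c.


s = (1, 0, 1, 0)^T, error position = 10, corrected codeword c = 010100001111101

Compute s = H r^T mod 2 one row at a time:
  s_1 = 0 + 1 + 0 + 1 + 1 + 1 + 0 + 1 = 5 ≡ 1 (mod 2).
  s_2 = 1 + 0 + 0 + 0 + 1 + 1 + 0 + 1 = 4 ≡ 0 (mod 2).
  s_3 = 1 + 0 + 0 + 0 + 0 + 1 + 0 + 1 = 3 ≡ 1 (mod 2).
  s_4 = 0 + 0 + 0 + 0 + 1 + 1 + 1 + 1 = 4 ≡ 0 (mod 2).
s = (1, 0, 1, 0)^T — this equals column 10 of H (binary 1010), so error is at position 10.
Correct: flip bit 10 of r = 010100001011101 to get c = 010100001111101.


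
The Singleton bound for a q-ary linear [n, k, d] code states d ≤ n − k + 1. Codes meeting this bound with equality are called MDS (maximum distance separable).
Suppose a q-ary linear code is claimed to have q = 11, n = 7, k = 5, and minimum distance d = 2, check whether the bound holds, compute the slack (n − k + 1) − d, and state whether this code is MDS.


Singleton RHS = n − k + 1 = 3, slack = 1, bound satisfied, not MDS.

Singleton bound: d ≤ n − k + 1.
Here n = 7, k = 5, so n − k + 1 = 3.
Given d = 2, check d ≤ 3: YES.
Slack = (n − k + 1) − d = 1.
The code is NOT MDS (slack = 1 > 0).
Description: the claimed parameters are [7, 5, 2]_11; such a code would be non-MDS.


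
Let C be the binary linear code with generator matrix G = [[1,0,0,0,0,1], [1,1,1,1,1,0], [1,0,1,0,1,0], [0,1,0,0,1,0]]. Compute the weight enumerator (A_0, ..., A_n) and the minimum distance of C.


Weight distribution: A_0 = 1, A_2 = 4, A_3 = 6, A_4 = 3, A_5 = 2. Minimum distance d = 2.

Enumerate all 2^4 = 16 messages m ∈ F_2^4.
For each, compute codeword c = mG in F_2^6, then tally its weight.
  m = 0000 → c = 000000, weight = 0.
  m = 1000 → c = 100001, weight = 2.
  m = 0100 → c = 111110, weight = 5.
  m = 1100 → c = 011111, weight = 5.
  m = 0010 → c = 101010, weight = 3.
  m = 1010 → c = 001011, weight = 3.
  m = 0110 → c = 010100, weight = 2.
  m = 1110 → c = 110101, weight = 4.
  m = 0001 → c = 010010, weight = 2.
  m = 1001 → c = 110011, weight = 4.
  m = 0101 → c = 101100, weight = 3.
  m = 1101 → c = 001101, weight = 3.
  m = 0011 → c = 111000, weight = 3.
  m = 1011 → c = 011001, weight = 3.
  m = 0111 → c = 000110, weight = 2.
  m = 1111 → c = 100111, weight = 4.
Tally weights:
  weight 0: 1 codewords.
  weight 2: 4 codewords.
  weight 3: 6 codewords.
  weight 4: 3 codewords.
  weight 5: 2 codewords.
Minimum distance d = smallest w > 0 with A_w > 0 = 2.
Sanity: Σ A_w = 16 = 2^4 = 16 ✓.


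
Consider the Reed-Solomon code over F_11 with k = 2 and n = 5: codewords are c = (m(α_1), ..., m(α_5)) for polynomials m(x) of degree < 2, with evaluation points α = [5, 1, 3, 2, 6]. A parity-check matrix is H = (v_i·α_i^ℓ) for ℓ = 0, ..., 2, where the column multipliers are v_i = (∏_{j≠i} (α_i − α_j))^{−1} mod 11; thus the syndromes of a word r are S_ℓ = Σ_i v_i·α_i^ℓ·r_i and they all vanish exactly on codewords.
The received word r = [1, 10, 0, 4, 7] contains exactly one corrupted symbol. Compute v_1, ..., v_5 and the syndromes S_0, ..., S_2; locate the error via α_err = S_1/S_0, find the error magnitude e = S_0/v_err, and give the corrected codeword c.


S = (1, 2, 4), error at position 4, error magnitude e = 10, c = [1, 10, 0, 5, 7].

Step 1: column multipliers v_i = (∏_{j≠i}(α_i − α_j))^{−1} mod 11.
  i = 1 (α = 5): (5−1)(5−3)(5−2)(5−6) = 4·2·3·(−1) = −24 ≡ 9, so v_1 = 9^{−1} = 5 (mod 11).
  i = 2 (α = 1): (1−5)(1−3)(1−2)(1−6) = (−4)·(−2)·(−1)·(−5) = 40 ≡ 7, so v_2 = 7^{−1} = 8 (mod 11).
  i = 3 (α = 3): (3−5)(3−1)(3−2)(3−6) = (−2)·2·1·(−3) = 12 ≡ 1, so v_3 = 1^{−1} = 1 (mod 11).
  i = 4 (α = 2): (2−5)(2−1)(2−3)(2−6) = (−3)·1·(−1)·(−4) = −12 ≡ 10, so v_4 = 10^{−1} = 10 (mod 11).
  i = 5 (α = 6): (6−5)(6−1)(6−3)(6−2) = 1·5·3·4 = 60 ≡ 5, so v_5 = 5^{−1} = 9 (mod 11).
  v = [5, 8, 1, 10, 9].
Step 2: syndromes of r = [1, 10, 0, 4, 7] (all sums mod 11).
  S_0 = Σ v_i r_i = 5·1 + 8·10 + 1·0 + 10·4 + 9·7 = 188 ≡ 1.
  S_1 = Σ v_i α_i r_i = 5·5·1 + 8·1·10 + 1·3·0 + 10·2·4 + 9·6·7 = 563 ≡ 2.
  α_i^2 mod 11 = [3, 1, 9, 4, 3].
  S_2 = Σ v_i α_i^2 r_i = 5·3·1 + 8·1·10 + 1·9·0 + 10·4·4 + 9·3·7 = 444 ≡ 4.
  S = (1, 2, 4) ≠ 0, so r is not a codeword (an error is present).
Step 3: locate the error. For a single error e at position i, S_ℓ = v_i·e·α_i^ℓ, so α_err = S_1/S_0.
  S_0^{−1} = 1^{−1} = 1 (mod 11), so α_err = 2·1 = 2 ≡ 2 = α_4. Error position i = 4.
  Consistency check: S_2/S_1 = 4·6 = 24 ≡ 2 = α_err ✓ (single-error assumption holds).
Step 4: error magnitude e = S_0/v_4 = S_0·∏_{j≠4}(α_4 − α_j) = 1·10 = 10 ≡ 10 (mod 11).
Step 5: correct position 4: c_4 = r_4 − e = 4 − 10 ≡ 5 (mod 11). Hence c = [1, 10, 0, 5, 7].
  Check: interpolating c through the α_i gives m(x) = 4 + 6·x (degree < 2) with m(α_i) = c_i for every i, so c is indeed a codeword.


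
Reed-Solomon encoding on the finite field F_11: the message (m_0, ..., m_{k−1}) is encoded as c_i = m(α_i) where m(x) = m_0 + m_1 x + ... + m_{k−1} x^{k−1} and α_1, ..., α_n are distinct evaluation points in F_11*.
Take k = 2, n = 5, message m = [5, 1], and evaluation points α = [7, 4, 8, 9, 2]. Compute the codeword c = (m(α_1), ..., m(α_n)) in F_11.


c = [1, 9, 2, 3, 7]

Message polynomial: m(x) = 5 + 1·x (mod 11).
For each evaluation point α_i, compute m(α_i) mod 11:
  α_1 = 7: Horner steps 1 → 1, so m(7) = 1.
  α_2 = 4: Horner steps 1 → 9, so m(4) = 9.
  α_3 = 8: Horner steps 1 → 2, so m(8) = 2.
  α_4 = 9: Horner steps 1 → 3, so m(9) = 3.
  α_5 = 2: Horner steps 1 → 7, so m(2) = 7.
Codeword c = [1, 9, 2, 3, 7] ∈ F_11^5.


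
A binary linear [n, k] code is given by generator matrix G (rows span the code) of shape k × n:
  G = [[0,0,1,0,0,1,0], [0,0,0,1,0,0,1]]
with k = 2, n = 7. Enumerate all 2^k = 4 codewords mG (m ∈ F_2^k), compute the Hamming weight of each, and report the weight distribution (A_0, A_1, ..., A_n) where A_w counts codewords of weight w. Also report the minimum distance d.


Weight distribution: A_0 = 1, A_2 = 2, A_4 = 1. Minimum distance d = 2.

Enumerate all 2^2 = 4 messages m ∈ F_2^2.
For each, compute codeword c = mG in F_2^7, then tally its weight.
  m = 00 → c = 0000000, weight = 0.
  m = 10 → c = 0010010, weight = 2.
  m = 01 → c = 0001001, weight = 2.
  m = 11 → c = 0011011, weight = 4.
Tally weights:
  weight 0: 1 codewords.
  weight 2: 2 codewords.
  weight 4: 1 codewords.
Minimum distance d = smallest w > 0 with A_w > 0 = 2.
Sanity: Σ A_w = 4 = 2^2 = 4 ✓.


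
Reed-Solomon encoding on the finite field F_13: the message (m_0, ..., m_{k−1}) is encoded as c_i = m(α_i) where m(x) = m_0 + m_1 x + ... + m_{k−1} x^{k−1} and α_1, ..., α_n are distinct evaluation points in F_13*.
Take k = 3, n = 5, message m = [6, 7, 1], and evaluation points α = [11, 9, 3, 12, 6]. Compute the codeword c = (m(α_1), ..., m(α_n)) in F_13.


c = [9, 7, 10, 0, 6]

Message polynomial: m(x) = 6 + 7·x + 1·x^2 (mod 13).
For each evaluation point α_i, compute m(α_i) mod 13:
  α_1 = 11: Horner steps 1 → 5 → 9, so m(11) = 9.
  α_2 = 9: Horner steps 1 → 3 → 7, so m(9) = 7.
  α_3 = 3: Horner steps 1 → 10 → 10, so m(3) = 10.
  α_4 = 12: Horner steps 1 → 6 → 0, so m(12) = 0.
  α_5 = 6: Horner steps 1 → 0 → 6, so m(6) = 6.
Codeword c = [9, 7, 10, 0, 6] ∈ F_13^5.


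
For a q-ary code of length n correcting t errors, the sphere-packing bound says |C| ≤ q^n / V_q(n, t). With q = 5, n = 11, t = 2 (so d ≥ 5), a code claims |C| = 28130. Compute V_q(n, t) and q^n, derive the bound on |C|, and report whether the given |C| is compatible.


V_q(n, t) = 925, q^n = 48828125, Hamming bound = 52787, |C| = 28130 ≤ bound (satisfied).

Step 1: Compute V_q(n, t) = Σ_{j=0}^2 C(n, j) (q−1)^j.
  j = 0: C(11,0)·(4)^0 = 1·1 = 1.
  j = 1: C(11,1)·(4)^1 = 11·4 = 44.
  j = 2: C(11,2)·(4)^2 = 55·16 = 880.
  V_q(n, t) = 1 + 44 + 880 = 925.
Step 2: q^n = 5^11 = 48828125.
Step 3: Hamming bound ⌊q^n / V_q(n,t)⌋ = ⌊48828125/925⌋ = 52787.
Step 4: Compare |C| = 28130 to 52787: satisfied.
The claimed |C| lies below the Hamming bound.


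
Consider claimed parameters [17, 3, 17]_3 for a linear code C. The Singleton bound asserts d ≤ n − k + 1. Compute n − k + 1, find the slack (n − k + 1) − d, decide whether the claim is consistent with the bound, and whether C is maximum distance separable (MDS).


Singleton RHS = n − k + 1 = 15, slack = -2, bound violated (no such code; not MDS).

Singleton bound: d ≤ n − k + 1.
Here n = 17, k = 3, so n − k + 1 = 15.
Given d = 17, check d ≤ 15: NO.
Slack = (n − k + 1) − d = -2.
The slack is negative: d = 17 exceeds n − k + 1 = 15 by 2, so the Singleton bound is violated and no linear [17, 3, 17]_3 code can exist. In particular it is not MDS (MDS requires d = n − k + 1 exactly).
Description: the claimed parameters are [17, 3, 17]_3; such a code would be impossible (violates the Singleton bound).


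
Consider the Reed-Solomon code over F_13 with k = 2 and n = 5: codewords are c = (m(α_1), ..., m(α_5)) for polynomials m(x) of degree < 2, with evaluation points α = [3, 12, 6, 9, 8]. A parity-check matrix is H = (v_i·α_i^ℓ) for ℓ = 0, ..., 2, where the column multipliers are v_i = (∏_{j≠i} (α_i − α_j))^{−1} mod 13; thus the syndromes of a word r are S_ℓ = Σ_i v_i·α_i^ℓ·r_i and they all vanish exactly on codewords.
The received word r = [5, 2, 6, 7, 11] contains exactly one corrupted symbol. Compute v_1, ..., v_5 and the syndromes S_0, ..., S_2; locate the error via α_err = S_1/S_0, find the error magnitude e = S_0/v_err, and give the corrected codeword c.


S = (3, 10, 3), error at position 2, error magnitude e = 7, c = [5, 8, 6, 7, 11].

Step 1: column multipliers v_i = (∏_{j≠i}(α_i − α_j))^{−1} mod 13.
  i = 1 (α = 3): (3−12)(3−6)(3−9)(3−8) = (−9)·(−3)·(−6)·(−5) = 810 ≡ 4, so v_1 = 4^{−1} = 10 (mod 13).
  i = 2 (α = 12): (12−3)(12−6)(12−9)(12−8) = 9·6·3·4 = 648 ≡ 11, so v_2 = 11^{−1} = 6 (mod 13).
  i = 3 (α = 6): (6−3)(6−12)(6−9)(6−8) = 3·(−6)·(−3)·(−2) = −108 ≡ 9, so v_3 = 9^{−1} = 3 (mod 13).
  i = 4 (α = 9): (9−3)(9−12)(9−6)(9−8) = 6·(−3)·3·1 = −54 ≡ 11, so v_4 = 11^{−1} = 6 (mod 13).
  i = 5 (α = 8): (8−3)(8−12)(8−6)(8−9) = 5·(−4)·2·(−1) = 40 ≡ 1, so v_5 = 1^{−1} = 1 (mod 13).
  v = [10, 6, 3, 6, 1].
Step 2: syndromes of r = [5, 2, 6, 7, 11] (all sums mod 13).
  S_0 = Σ v_i r_i = 10·5 + 6·2 + 3·6 + 6·7 + 1·11 = 133 ≡ 3.
  S_1 = Σ v_i α_i r_i = 10·3·5 + 6·12·2 + 3·6·6 + 6·9·7 + 1·8·11 = 868 ≡ 10.
  α_i^2 mod 13 = [9, 1, 10, 3, 12].
  S_2 = Σ v_i α_i^2 r_i = 10·9·5 + 6·1·2 + 3·10·6 + 6·3·7 + 1·12·11 = 900 ≡ 3.
  S = (3, 10, 3) ≠ 0, so r is not a codeword (an error is present).
Step 3: locate the error. For a single error e at position i, S_ℓ = v_i·e·α_i^ℓ, so α_err = S_1/S_0.
  S_0^{−1} = 3^{−1} = 9 (mod 13), so α_err = 10·9 = 90 ≡ 12 = α_2. Error position i = 2.
  Consistency check: S_2/S_1 = 3·4 = 12 ≡ 12 = α_err ✓ (single-error assumption holds).
Step 4: error magnitude e = S_0/v_2 = S_0·∏_{j≠2}(α_2 − α_j) = 3·11 = 33 ≡ 7 (mod 13).
Step 5: correct position 2: c_2 = r_2 − e = 2 − 7 ≡ 8 (mod 13). Hence c = [5, 8, 6, 7, 11].
  Check: interpolating c through the α_i gives m(x) = 4 + 9·x (degree < 2) with m(α_i) = c_i for every i, so c is indeed a codeword.


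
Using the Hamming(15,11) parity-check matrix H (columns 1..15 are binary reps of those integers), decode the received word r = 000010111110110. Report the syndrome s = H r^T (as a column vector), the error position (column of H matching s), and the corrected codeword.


s = (0, 0, 0, 1)^T, error position = 1, corrected codeword c = 100010111110110

Compute s = H r^T mod 2 one row at a time:
  s_1 = 1 + 1 + 1 + 1 + 0 + 1 + 1 + 0 = 6 ≡ 0 (mod 2).
  s_2 = 0 + 1 + 0 + 1 + 0 + 1 + 1 + 0 = 4 ≡ 0 (mod 2).
  s_3 = 0 + 0 + 0 + 1 + 1 + 1 + 1 + 0 = 4 ≡ 0 (mod 2).
  s_4 = 0 + 0 + 1 + 1 + 1 + 1 + 1 + 0 = 5 ≡ 1 (mod 2).
s = (0, 0, 0, 1)^T — this equals column 1 of H (binary 0001), so error is at position 1.
Correct: flip bit 1 of r = 000010111110110 to get c = 100010111110110.


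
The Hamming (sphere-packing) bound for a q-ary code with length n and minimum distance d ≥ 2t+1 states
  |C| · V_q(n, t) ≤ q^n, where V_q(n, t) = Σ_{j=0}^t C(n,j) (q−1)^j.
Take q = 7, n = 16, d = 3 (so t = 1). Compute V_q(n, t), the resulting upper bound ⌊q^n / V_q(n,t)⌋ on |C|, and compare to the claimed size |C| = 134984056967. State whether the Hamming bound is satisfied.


V_q(n, t) = 97, q^n = 33232930569601, Hamming bound = 342607531645, |C| = 134984056967 ≤ bound (satisfied).

Step 1: Compute V_q(n, t) = Σ_{j=0}^1 C(n, j) (q−1)^j.
  j = 0: C(16,0)·(6)^0 = 1·1 = 1.
  j = 1: C(16,1)·(6)^1 = 16·6 = 96.
  V_q(n, t) = 1 + 96 = 97.
Step 2: q^n = 7^16 = 33232930569601.
Step 3: Hamming bound ⌊q^n / V_q(n,t)⌋ = ⌊33232930569601/97⌋ = 342607531645.
Step 4: Compare |C| = 134984056967 to 342607531645: satisfied.
The claimed |C| lies below the Hamming bound.


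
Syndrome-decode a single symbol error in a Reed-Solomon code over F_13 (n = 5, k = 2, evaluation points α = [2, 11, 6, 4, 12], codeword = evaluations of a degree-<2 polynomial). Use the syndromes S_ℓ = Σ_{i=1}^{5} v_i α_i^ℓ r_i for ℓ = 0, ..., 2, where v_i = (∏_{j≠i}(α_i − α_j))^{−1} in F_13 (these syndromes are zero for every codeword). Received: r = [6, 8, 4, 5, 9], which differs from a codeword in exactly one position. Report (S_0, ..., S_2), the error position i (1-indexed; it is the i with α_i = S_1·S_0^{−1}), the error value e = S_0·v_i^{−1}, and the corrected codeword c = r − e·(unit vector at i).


S = (5, 8, 5), error at position 5, error magnitude e = 8, c = [6, 8, 4, 5, 1].

Step 1: column multipliers v_i = (∏_{j≠i}(α_i − α_j))^{−1} mod 13.
  i = 1 (α = 2): (2−11)(2−6)(2−4)(2−12) = (−9)·(−4)·(−2)·(−10) = 720 ≡ 5, so v_1 = 5^{−1} = 8 (mod 13).
  i = 2 (α = 11): (11−2)(11−6)(11−4)(11−12) = 9·5·7·(−1) = −315 ≡ 10, so v_2 = 10^{−1} = 4 (mod 13).
  i = 3 (α = 6): (6−2)(6−11)(6−4)(6−12) = 4·(−5)·2·(−6) = 240 ≡ 6, so v_3 = 6^{−1} = 11 (mod 13).
  i = 4 (α = 4): (4−2)(4−11)(4−6)(4−12) = 2·(−7)·(−2)·(−8) = −224 ≡ 10, so v_4 = 10^{−1} = 4 (mod 13).
  i = 5 (α = 12): (12−2)(12−11)(12−6)(12−4) = 10·1·6·8 = 480 ≡ 12, so v_5 = 12^{−1} = 12 (mod 13).
  v = [8, 4, 11, 4, 12].
Step 2: syndromes of r = [6, 8, 4, 5, 9] (all sums mod 13).
  S_0 = Σ v_i r_i = 8·6 + 4·8 + 11·4 + 4·5 + 12·9 = 252 ≡ 5.
  S_1 = Σ v_i α_i r_i = 8·2·6 + 4·11·8 + 11·6·4 + 4·4·5 + 12·12·9 = 2088 ≡ 8.
  α_i^2 mod 13 = [4, 4, 10, 3, 1].
  S_2 = Σ v_i α_i^2 r_i = 8·4·6 + 4·4·8 + 11·10·4 + 4·3·5 + 12·1·9 = 928 ≡ 5.
  S = (5, 8, 5) ≠ 0, so r is not a codeword (an error is present).
Step 3: locate the error. For a single error e at position i, S_ℓ = v_i·e·α_i^ℓ, so α_err = S_1/S_0.
  S_0^{−1} = 5^{−1} = 8 (mod 13), so α_err = 8·8 = 64 ≡ 12 = α_5. Error position i = 5.
  Consistency check: S_2/S_1 = 5·5 = 25 ≡ 12 = α_err ✓ (single-error assumption holds).
Step 4: error magnitude e = S_0/v_5 = S_0·∏_{j≠5}(α_5 − α_j) = 5·12 = 60 ≡ 8 (mod 13).
Step 5: correct position 5: c_5 = r_5 − e = 9 − 8 ≡ 1 (mod 13). Hence c = [6, 8, 4, 5, 1].
  Check: interpolating c through the α_i gives m(x) = 7 + 6·x (degree < 2) with m(α_i) = c_i for every i, so c is indeed a codeword.


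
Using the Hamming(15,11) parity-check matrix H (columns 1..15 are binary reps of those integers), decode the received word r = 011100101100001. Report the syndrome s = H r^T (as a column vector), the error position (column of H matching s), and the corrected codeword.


s = (1, 1, 1, 0)^T, error position = 14, corrected codeword c = 011100101100011

Compute s = H r^T mod 2 one row at a time:
  s_1 = 0 + 1 + 1 + 0 + 0 + 0 + 0 + 1 = 3 ≡ 1 (mod 2).
  s_2 = 1 + 0 + 0 + 1 + 0 + 0 + 0 + 1 = 3 ≡ 1 (mod 2).
  s_3 = 1 + 1 + 0 + 1 + 1 + 0 + 0 + 1 = 5 ≡ 1 (mod 2).
  s_4 = 0 + 1 + 0 + 1 + 1 + 0 + 0 + 1 = 4 ≡ 0 (mod 2).
s = (1, 1, 1, 0)^T — this equals column 14 of H (binary 1110), so error is at position 14.
Correct: flip bit 14 of r = 011100101100001 to get c = 011100101100011.


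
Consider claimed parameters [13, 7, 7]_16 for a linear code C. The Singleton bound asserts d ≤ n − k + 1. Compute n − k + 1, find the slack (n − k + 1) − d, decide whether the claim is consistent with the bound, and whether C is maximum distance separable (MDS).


Singleton RHS = n − k + 1 = 7, slack = 0, bound satisfied, MDS.

Singleton bound: d ≤ n − k + 1.
Here n = 13, k = 7, so n − k + 1 = 7.
Given d = 7, check d ≤ 7: YES.
Slack = (n − k + 1) − d = 0.
The code is MDS (slack = 0).
Description: the claimed parameters are [13, 7, 7]_16; such a code would be MDS (meets Singleton bound).


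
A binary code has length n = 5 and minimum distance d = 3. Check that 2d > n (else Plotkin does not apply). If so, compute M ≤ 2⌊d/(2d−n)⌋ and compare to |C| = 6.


Plotkin bound M ≤ 6; given |C| = 6 ≤ bound (satisfied).

Check applicability: 2d = 6, n = 5.
2d − n = 1 > 0, so Plotkin applies.
Compute d/(2d−n) = 3/1 ≈ 3.0000.
⌊d/(2d−n)⌋ = 3.
Plotkin bound: M ≤ 2·3 = 6.
Given |C| = 6, check: satisfied.
This |C| is at the Plotkin bound.


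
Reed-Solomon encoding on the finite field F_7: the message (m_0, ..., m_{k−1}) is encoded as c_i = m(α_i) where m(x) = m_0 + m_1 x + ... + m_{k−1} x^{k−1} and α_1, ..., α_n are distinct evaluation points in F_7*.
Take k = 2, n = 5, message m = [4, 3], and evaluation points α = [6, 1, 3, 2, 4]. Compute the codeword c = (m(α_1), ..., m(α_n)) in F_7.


c = [1, 0, 6, 3, 2]

Message polynomial: m(x) = 4 + 3·x (mod 7).
For each evaluation point α_i, compute m(α_i) mod 7:
  α_1 = 6: Horner steps 3 → 1, so m(6) = 1.
  α_2 = 1: Horner steps 3 → 0, so m(1) = 0.
  α_3 = 3: Horner steps 3 → 6, so m(3) = 6.
  α_4 = 2: Horner steps 3 → 3, so m(2) = 3.
  α_5 = 4: Horner steps 3 → 2, so m(4) = 2.
Codeword c = [1, 0, 6, 3, 2] ∈ F_7^5.


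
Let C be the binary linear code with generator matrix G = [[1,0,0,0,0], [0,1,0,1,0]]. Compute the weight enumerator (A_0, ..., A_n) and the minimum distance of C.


Weight distribution: A_0 = 1, A_1 = 1, A_2 = 1, A_3 = 1. Minimum distance d = 1.

Enumerate all 2^2 = 4 messages m ∈ F_2^2.
For each, compute codeword c = mG in F_2^5, then tally its weight.
  m = 00 → c = 00000, weight = 0.
  m = 10 → c = 10000, weight = 1.
  m = 01 → c = 01010, weight = 2.
  m = 11 → c = 11010, weight = 3.
Tally weights:
  weight 0: 1 codewords.
  weight 1: 1 codewords.
  weight 2: 1 codewords.
  weight 3: 1 codewords.
Minimum distance d = smallest w > 0 with A_w > 0 = 1.
Sanity: Σ A_w = 4 = 2^2 = 4 ✓.


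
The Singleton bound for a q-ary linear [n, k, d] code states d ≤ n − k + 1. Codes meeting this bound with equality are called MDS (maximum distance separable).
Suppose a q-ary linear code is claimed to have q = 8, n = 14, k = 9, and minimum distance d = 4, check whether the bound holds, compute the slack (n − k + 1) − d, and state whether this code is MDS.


Singleton RHS = n − k + 1 = 6, slack = 2, bound satisfied, not MDS.

Singleton bound: d ≤ n − k + 1.
Here n = 14, k = 9, so n − k + 1 = 6.
Given d = 4, check d ≤ 6: YES.
Slack = (n − k + 1) − d = 2.
The code is NOT MDS (slack = 2 > 0).
Description: the claimed parameters are [14, 9, 4]_8; such a code would be non-MDS.


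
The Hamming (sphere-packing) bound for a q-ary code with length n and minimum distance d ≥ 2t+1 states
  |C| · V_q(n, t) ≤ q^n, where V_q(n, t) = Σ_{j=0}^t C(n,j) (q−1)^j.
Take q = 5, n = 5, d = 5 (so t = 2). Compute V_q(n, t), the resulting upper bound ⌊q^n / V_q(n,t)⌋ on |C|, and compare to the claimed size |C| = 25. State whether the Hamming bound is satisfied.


V_q(n, t) = 181, q^n = 3125, Hamming bound = 17, |C| = 25 > bound (violated).

Step 1: Compute V_q(n, t) = Σ_{j=0}^2 C(n, j) (q−1)^j.
  j = 0: C(5,0)·(4)^0 = 1·1 = 1.
  j = 1: C(5,1)·(4)^1 = 5·4 = 20.
  j = 2: C(5,2)·(4)^2 = 10·16 = 160.
  V_q(n, t) = 1 + 20 + 160 = 181.
Step 2: q^n = 5^5 = 3125.
Step 3: Hamming bound ⌊q^n / V_q(n,t)⌋ = ⌊3125/181⌋ = 17.
Step 4: Compare |C| = 25 to 17: violated.
The claimed |C| lies above the Hamming bound, so no 5-ary code of length 5 with d ≥ 5 can have 25 codewords.


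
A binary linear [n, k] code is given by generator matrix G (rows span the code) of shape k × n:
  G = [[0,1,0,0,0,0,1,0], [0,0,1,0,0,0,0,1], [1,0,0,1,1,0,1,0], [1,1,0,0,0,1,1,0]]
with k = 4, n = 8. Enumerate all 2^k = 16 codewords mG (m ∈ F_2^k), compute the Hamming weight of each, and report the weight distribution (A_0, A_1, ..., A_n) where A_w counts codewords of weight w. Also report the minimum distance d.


Weight distribution: A_0 = 1, A_2 = 3, A_4 = 7, A_6 = 5. Minimum distance d = 2.

Enumerate all 2^4 = 16 messages m ∈ F_2^4.
For each, compute codeword c = mG in F_2^8, then tally its weight.
  m = 0000 → c = 00000000, weight = 0.
  m = 1000 → c = 01000010, weight = 2.
  m = 0100 → c = 00100001, weight = 2.
  m = 1100 → c = 01100011, weight = 4.
  m = 0010 → c = 10011010, weight = 4.
  m = 1010 → c = 11011000, weight = 4.
  m = 0110 → c = 10111011, weight = 6.
  m = 1110 → c = 11111001, weight = 6.
  m = 0001 → c = 11000110, weight = 4.
  m = 1001 → c = 10000100, weight = 2.
  m = 0101 → c = 11100111, weight = 6.
  m = 1101 → c = 10100101, weight = 4.
  m = 0011 → c = 01011100, weight = 4.
  m = 1011 → c = 00011110, weight = 4.
  m = 0111 → c = 01111101, weight = 6.
  m = 1111 → c = 00111111, weight = 6.
Tally weights:
  weight 0: 1 codewords.
  weight 2: 3 codewords.
  weight 4: 7 codewords.
  weight 6: 5 codewords.
Minimum distance d = smallest w > 0 with A_w > 0 = 2.
Sanity: Σ A_w = 16 = 2^4 = 16 ✓.


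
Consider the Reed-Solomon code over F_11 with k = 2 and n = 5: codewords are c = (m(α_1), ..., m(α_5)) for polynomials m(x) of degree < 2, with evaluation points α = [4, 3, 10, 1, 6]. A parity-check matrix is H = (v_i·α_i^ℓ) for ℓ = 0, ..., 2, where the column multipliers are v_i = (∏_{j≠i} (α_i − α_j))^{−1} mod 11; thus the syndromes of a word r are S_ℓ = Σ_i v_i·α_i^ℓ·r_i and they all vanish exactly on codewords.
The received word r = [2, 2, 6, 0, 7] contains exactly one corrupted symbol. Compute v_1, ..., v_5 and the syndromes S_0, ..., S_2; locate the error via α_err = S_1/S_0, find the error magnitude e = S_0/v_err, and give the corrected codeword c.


S = (4, 1, 3), error at position 2, error magnitude e = 8, c = [2, 5, 6, 0, 7].

Step 1: column multipliers v_i = (∏_{j≠i}(α_i − α_j))^{−1} mod 11.
  i = 1 (α = 4): (4−3)(4−10)(4−1)(4−6) = 1·(−6)·3·(−2) = 36 ≡ 3, so v_1 = 3^{−1} = 4 (mod 11).
  i = 2 (α = 3): (3−4)(3−10)(3−1)(3−6) = (−1)·(−7)·2·(−3) = −42 ≡ 2, so v_2 = 2^{−1} = 6 (mod 11).
  i = 3 (α = 10): (10−4)(10−3)(10−1)(10−6) = 6·7·9·4 = 1512 ≡ 5, so v_3 = 5^{−1} = 9 (mod 11).
  i = 4 (α = 1): (1−4)(1−3)(1−10)(1−6) = (−3)·(−2)·(−9)·(−5) = 270 ≡ 6, so v_4 = 6^{−1} = 2 (mod 11).
  i = 5 (α = 6): (6−4)(6−3)(6−10)(6−1) = 2·3·(−4)·5 = −120 ≡ 1, so v_5 = 1^{−1} = 1 (mod 11).
  v = [4, 6, 9, 2, 1].
Step 2: syndromes of r = [2, 2, 6, 0, 7] (all sums mod 11).
  S_0 = Σ v_i r_i = 4·2 + 6·2 + 9·6 + 2·0 + 1·7 = 81 ≡ 4.
  S_1 = Σ v_i α_i r_i = 4·4·2 + 6·3·2 + 9·10·6 + 2·1·0 + 1·6·7 = 650 ≡ 1.
  α_i^2 mod 11 = [5, 9, 1, 1, 3].
  S_2 = Σ v_i α_i^2 r_i = 4·5·2 + 6·9·2 + 9·1·6 + 2·1·0 + 1·3·7 = 223 ≡ 3.
  S = (4, 1, 3) ≠ 0, so r is not a codeword (an error is present).
Step 3: locate the error. For a single error e at position i, S_ℓ = v_i·e·α_i^ℓ, so α_err = S_1/S_0.
  S_0^{−1} = 4^{−1} = 3 (mod 11), so α_err = 1·3 = 3 ≡ 3 = α_2. Error position i = 2.
  Consistency check: S_2/S_1 = 3·1 = 3 ≡ 3 = α_err ✓ (single-error assumption holds).
Step 4: error magnitude e = S_0/v_2 = S_0·∏_{j≠2}(α_2 − α_j) = 4·2 = 8 ≡ 8 (mod 11).
Step 5: correct position 2: c_2 = r_2 − e = 2 − 8 ≡ 5 (mod 11). Hence c = [2, 5, 6, 0, 7].
  Check: interpolating c through the α_i gives m(x) = 3 + 8·x (degree < 2) with m(α_i) = c_i for every i, so c is indeed a codeword.


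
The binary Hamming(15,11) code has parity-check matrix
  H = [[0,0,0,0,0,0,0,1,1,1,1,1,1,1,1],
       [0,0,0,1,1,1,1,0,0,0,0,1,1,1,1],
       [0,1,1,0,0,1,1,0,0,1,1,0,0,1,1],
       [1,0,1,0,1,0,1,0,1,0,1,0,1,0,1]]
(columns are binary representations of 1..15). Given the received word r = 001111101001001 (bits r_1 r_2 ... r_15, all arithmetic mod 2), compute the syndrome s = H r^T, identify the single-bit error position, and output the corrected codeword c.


s = (1, 0, 0, 1)^T, error position = 9, corrected codeword c = 001111100001001

Compute s = H r^T mod 2 one row at a time:
  s_1 = 0 + 1 + 0 + 0 + 1 + 0 + 0 + 1 = 3 ≡ 1 (mod 2).
  s_2 = 1 + 1 + 1 + 1 + 1 + 0 + 0 + 1 = 6 ≡ 0 (mod 2).
  s_3 = 0 + 1 + 1 + 1 + 0 + 0 + 0 + 1 = 4 ≡ 0 (mod 2).
  s_4 = 0 + 1 + 1 + 1 + 1 + 0 + 0 + 1 = 5 ≡ 1 (mod 2).
s = (1, 0, 0, 1)^T — this equals column 9 of H (binary 1001), so error is at position 9.
Correct: flip bit 9 of r = 001111101001001 to get c = 001111100001001.


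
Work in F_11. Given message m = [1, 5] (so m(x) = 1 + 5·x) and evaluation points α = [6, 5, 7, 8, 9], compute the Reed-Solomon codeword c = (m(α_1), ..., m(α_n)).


c = [9, 4, 3, 8, 2]

Message polynomial: m(x) = 1 + 5·x (mod 11).
For each evaluation point α_i, compute m(α_i) mod 11:
  α_1 = 6: Horner steps 5 → 9, so m(6) = 9.
  α_2 = 5: Horner steps 5 → 4, so m(5) = 4.
  α_3 = 7: Horner steps 5 → 3, so m(7) = 3.
  α_4 = 8: Horner steps 5 → 8, so m(8) = 8.
  α_5 = 9: Horner steps 5 → 2, so m(9) = 2.
Codeword c = [9, 4, 3, 8, 2] ∈ F_11^5.


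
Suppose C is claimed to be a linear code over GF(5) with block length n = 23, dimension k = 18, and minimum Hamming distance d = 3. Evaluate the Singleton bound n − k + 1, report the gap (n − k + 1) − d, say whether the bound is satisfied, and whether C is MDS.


Singleton RHS = n − k + 1 = 6, slack = 3, bound satisfied, not MDS.

Singleton bound: d ≤ n − k + 1.
Here n = 23, k = 18, so n − k + 1 = 6.
Given d = 3, check d ≤ 6: YES.
Slack = (n − k + 1) − d = 3.
The code is NOT MDS (slack = 3 > 0).
Description: the claimed parameters are [23, 18, 3]_5; such a code would be non-MDS.


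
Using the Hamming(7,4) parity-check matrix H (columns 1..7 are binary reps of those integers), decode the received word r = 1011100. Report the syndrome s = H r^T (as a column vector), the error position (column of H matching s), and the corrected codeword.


s = (0, 1, 1)^T, error position = 3, corrected codeword c = 1001100

Compute s = H r^T mod 2 one row at a time:
  s_1 = 1 + 1 + 0 + 0 = 2 ≡ 0 (mod 2).
  s_2 = 0 + 1 + 0 + 0 = 1 ≡ 1 (mod 2).
  s_3 = 1 + 1 + 1 + 0 = 3 ≡ 1 (mod 2).
s = (0, 1, 1)^T — this equals column 3 of H (binary 011), so error is at position 3.
Correct: flip bit 3 of r = 1011100 to get c = 1001100.


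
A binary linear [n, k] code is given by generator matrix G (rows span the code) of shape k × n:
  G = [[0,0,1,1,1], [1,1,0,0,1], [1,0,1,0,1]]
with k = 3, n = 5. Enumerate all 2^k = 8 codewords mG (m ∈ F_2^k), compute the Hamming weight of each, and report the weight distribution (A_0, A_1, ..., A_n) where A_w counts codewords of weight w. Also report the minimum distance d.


Weight distribution: A_0 = 1, A_2 = 2, A_3 = 4, A_4 = 1. Minimum distance d = 2.

Enumerate all 2^3 = 8 messages m ∈ F_2^3.
For each, compute codeword c = mG in F_2^5, then tally its weight.
  m = 000 → c = 00000, weight = 0.
  m = 100 → c = 00111, weight = 3.
  m = 010 → c = 11001, weight = 3.
  m = 110 → c = 11110, weight = 4.
  m = 001 → c = 10101, weight = 3.
  m = 101 → c = 10010, weight = 2.
  m = 011 → c = 01100, weight = 2.
  m = 111 → c = 01011, weight = 3.
Tally weights:
  weight 0: 1 codewords.
  weight 2: 2 codewords.
  weight 3: 4 codewords.
  weight 4: 1 codewords.
Minimum distance d = smallest w > 0 with A_w > 0 = 2.
Sanity: Σ A_w = 8 = 2^3 = 8 ✓.


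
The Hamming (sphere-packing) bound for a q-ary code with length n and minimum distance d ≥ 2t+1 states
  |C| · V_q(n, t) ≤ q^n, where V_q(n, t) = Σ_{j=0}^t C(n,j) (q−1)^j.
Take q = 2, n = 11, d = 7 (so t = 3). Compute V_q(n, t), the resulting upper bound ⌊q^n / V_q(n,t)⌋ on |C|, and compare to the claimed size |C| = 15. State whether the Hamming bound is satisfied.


V_q(n, t) = 232, q^n = 2048, Hamming bound = 8, |C| = 15 > bound (violated).

Step 1: Compute V_q(n, t) = Σ_{j=0}^3 C(n, j) (q−1)^j.
  j = 0: C(11,0)·(1)^0 = 1·1 = 1.
  j = 1: C(11,1)·(1)^1 = 11·1 = 11.
  j = 2: C(11,2)·(1)^2 = 55·1 = 55.
  j = 3: C(11,3)·(1)^3 = 165·1 = 165.
  V_q(n, t) = 1 + 11 + 55 + 165 = 232.
Step 2: q^n = 2^11 = 2048.
Step 3: Hamming bound ⌊q^n / V_q(n,t)⌋ = ⌊2048/232⌋ = 8.
Step 4: Compare |C| = 15 to 8: violated.
The claimed |C| lies above the Hamming bound, so no 2-ary code of length 11 with d ≥ 7 can have 15 codewords.


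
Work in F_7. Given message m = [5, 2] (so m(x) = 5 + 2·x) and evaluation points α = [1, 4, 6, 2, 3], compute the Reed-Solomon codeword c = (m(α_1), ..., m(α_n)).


c = [0, 6, 3, 2, 4]

Message polynomial: m(x) = 5 + 2·x (mod 7).
For each evaluation point α_i, compute m(α_i) mod 7:
  α_1 = 1: Horner steps 2 → 0, so m(1) = 0.
  α_2 = 4: Horner steps 2 → 6, so m(4) = 6.
  α_3 = 6: Horner steps 2 → 3, so m(6) = 3.
  α_4 = 2: Horner steps 2 → 2, so m(2) = 2.
  α_5 = 3: Horner steps 2 → 4, so m(3) = 4.
Codeword c = [0, 6, 3, 2, 4] ∈ F_7^5.


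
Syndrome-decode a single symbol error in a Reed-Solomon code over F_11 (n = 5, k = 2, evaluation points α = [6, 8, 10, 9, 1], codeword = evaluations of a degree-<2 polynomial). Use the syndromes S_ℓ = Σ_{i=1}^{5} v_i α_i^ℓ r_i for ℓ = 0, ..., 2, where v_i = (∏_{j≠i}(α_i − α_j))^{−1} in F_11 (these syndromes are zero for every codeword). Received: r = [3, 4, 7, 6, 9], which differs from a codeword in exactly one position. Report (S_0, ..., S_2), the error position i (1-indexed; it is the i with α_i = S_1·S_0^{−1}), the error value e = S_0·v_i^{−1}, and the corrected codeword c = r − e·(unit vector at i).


S = (9, 6, 4), error at position 2, error magnitude e = 10, c = [3, 5, 7, 6, 9].

Step 1: column multipliers v_i = (∏_{j≠i}(α_i − α_j))^{−1} mod 11.
  i = 1 (α = 6): (6−8)(6−10)(6−9)(6−1) = (−2)·(−4)·(−3)·5 = −120 ≡ 1, so v_1 = 1^{−1} = 1 (mod 11).
  i = 2 (α = 8): (8−6)(8−10)(8−9)(8−1) = 2·(−2)·(−1)·7 = 28 ≡ 6, so v_2 = 6^{−1} = 2 (mod 11).
  i = 3 (α = 10): (10−6)(10−8)(10−9)(10−1) = 4·2·1·9 = 72 ≡ 6, so v_3 = 6^{−1} = 2 (mod 11).
  i = 4 (α = 9): (9−6)(9−8)(9−10)(9−1) = 3·1·(−1)·8 = −24 ≡ 9, so v_4 = 9^{−1} = 5 (mod 11).
  i = 5 (α = 1): (1−6)(1−8)(1−10)(1−9) = (−5)·(−7)·(−9)·(−8) = 2520 ≡ 1, so v_5 = 1^{−1} = 1 (mod 11).
  v = [1, 2, 2, 5, 1].
Step 2: syndromes of r = [3, 4, 7, 6, 9] (all sums mod 11).
  S_0 = Σ v_i r_i = 1·3 + 2·4 + 2·7 + 5·6 + 1·9 = 64 ≡ 9.
  S_1 = Σ v_i α_i r_i = 1·6·3 + 2·8·4 + 2·10·7 + 5·9·6 + 1·1·9 = 501 ≡ 6.
  α_i^2 mod 11 = [3, 9, 1, 4, 1].
  S_2 = Σ v_i α_i^2 r_i = 1·3·3 + 2·9·4 + 2·1·7 + 5·4·6 + 1·1·9 = 224 ≡ 4.
  S = (9, 6, 4) ≠ 0, so r is not a codeword (an error is present).
Step 3: locate the error. For a single error e at position i, S_ℓ = v_i·e·α_i^ℓ, so α_err = S_1/S_0.
  S_0^{−1} = 9^{−1} = 5 (mod 11), so α_err = 6·5 = 30 ≡ 8 = α_2. Error position i = 2.
  Consistency check: S_2/S_1 = 4·2 = 8 ≡ 8 = α_err ✓ (single-error assumption holds).
Step 4: error magnitude e = S_0/v_2 = S_0·∏_{j≠2}(α_2 − α_j) = 9·6 = 54 ≡ 10 (mod 11).
Step 5: correct position 2: c_2 = r_2 − e = 4 − 10 ≡ 5 (mod 11). Hence c = [3, 5, 7, 6, 9].
  Check: interpolating c through the α_i gives m(x) = 8 + 1·x (degree < 2) with m(α_i) = c_i for every i, so c is indeed a codeword.


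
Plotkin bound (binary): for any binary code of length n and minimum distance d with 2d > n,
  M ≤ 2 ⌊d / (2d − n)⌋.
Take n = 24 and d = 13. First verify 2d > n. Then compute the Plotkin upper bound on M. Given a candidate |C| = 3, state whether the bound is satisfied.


Plotkin bound M ≤ 12; given |C| = 3 ≤ bound (satisfied).

Check applicability: 2d = 26, n = 24.
2d − n = 2 > 0, so Plotkin applies.
Compute d/(2d−n) = 13/2 ≈ 6.5000.
⌊d/(2d−n)⌋ = 6.
Plotkin bound: M ≤ 2·6 = 12.
Given |C| = 3, check: satisfied.
This |C| is below the Plotkin bound.


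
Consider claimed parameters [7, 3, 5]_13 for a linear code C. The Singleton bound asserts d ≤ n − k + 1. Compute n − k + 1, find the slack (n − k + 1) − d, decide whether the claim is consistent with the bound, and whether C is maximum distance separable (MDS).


Singleton RHS = n − k + 1 = 5, slack = 0, bound satisfied, MDS.

Singleton bound: d ≤ n − k + 1.
Here n = 7, k = 3, so n − k + 1 = 5.
Given d = 5, check d ≤ 5: YES.
Slack = (n − k + 1) − d = 0.
The code is MDS (slack = 0).
Description: the claimed parameters are [7, 3, 5]_13; such a code would be MDS (meets Singleton bound).


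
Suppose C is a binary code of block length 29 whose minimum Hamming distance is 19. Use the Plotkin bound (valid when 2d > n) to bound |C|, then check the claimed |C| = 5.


Plotkin bound M ≤ 4; given |C| = 5 > bound (violated).

Check applicability: 2d = 38, n = 29.
2d − n = 9 > 0, so Plotkin applies.
Compute d/(2d−n) = 19/9 ≈ 2.1111.
⌊d/(2d−n)⌋ = 2.
Plotkin bound: M ≤ 2·2 = 4.
Given |C| = 5, check: VIOLATED.
This |C| is above the Plotkin bound, so no binary code with n = 29, d = 19 and 5 codewords exists.


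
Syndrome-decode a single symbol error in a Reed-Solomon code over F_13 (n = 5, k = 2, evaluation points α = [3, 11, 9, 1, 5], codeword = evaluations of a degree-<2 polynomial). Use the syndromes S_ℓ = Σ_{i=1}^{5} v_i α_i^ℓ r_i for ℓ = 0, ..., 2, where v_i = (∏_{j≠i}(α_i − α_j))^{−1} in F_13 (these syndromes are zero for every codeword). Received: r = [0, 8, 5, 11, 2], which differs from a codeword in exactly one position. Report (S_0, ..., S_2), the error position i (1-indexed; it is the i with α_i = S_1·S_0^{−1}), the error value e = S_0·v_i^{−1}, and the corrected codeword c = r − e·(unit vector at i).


S = (2, 5, 6), error at position 3, error magnitude e = 12, c = [0, 8, 6, 11, 2].

Step 1: column multipliers v_i = (∏_{j≠i}(α_i − α_j))^{−1} mod 13.
  i = 1 (α = 3): (3−11)(3−9)(3−1)(3−5) = (−8)·(−6)·2·(−2) = −192 ≡ 3, so v_1 = 3^{−1} = 9 (mod 13).
  i = 2 (α = 11): (11−3)(11−9)(11−1)(11−5) = 8·2·10·6 = 960 ≡ 11, so v_2 = 11^{−1} = 6 (mod 13).
  i = 3 (α = 9): (9−3)(9−11)(9−1)(9−5) = 6·(−2)·8·4 = −384 ≡ 6, so v_3 = 6^{−1} = 11 (mod 13).
  i = 4 (α = 1): (1−3)(1−11)(1−9)(1−5) = (−2)·(−10)·(−8)·(−4) = 640 ≡ 3, so v_4 = 3^{−1} = 9 (mod 13).
  i = 5 (α = 5): (5−3)(5−11)(5−9)(5−1) = 2·(−6)·(−4)·4 = 192 ≡ 10, so v_5 = 10^{−1} = 4 (mod 13).
  v = [9, 6, 11, 9, 4].
Step 2: syndromes of r = [0, 8, 5, 11, 2] (all sums mod 13).
  S_0 = Σ v_i r_i = 9·0 + 6·8 + 11·5 + 9·11 + 4·2 = 210 ≡ 2.
  S_1 = Σ v_i α_i r_i = 9·3·0 + 6·11·8 + 11·9·5 + 9·1·11 + 4·5·2 = 1162 ≡ 5.
  α_i^2 mod 13 = [9, 4, 3, 1, 12].
  S_2 = Σ v_i α_i^2 r_i = 9·9·0 + 6·4·8 + 11·3·5 + 9·1·11 + 4·12·2 = 552 ≡ 6.
  S = (2, 5, 6) ≠ 0, so r is not a codeword (an error is present).
Step 3: locate the error. For a single error e at position i, S_ℓ = v_i·e·α_i^ℓ, so α_err = S_1/S_0.
  S_0^{−1} = 2^{−1} = 7 (mod 13), so α_err = 5·7 = 35 ≡ 9 = α_3. Error position i = 3.
  Consistency check: S_2/S_1 = 6·8 = 48 ≡ 9 = α_err ✓ (single-error assumption holds).
Step 4: error magnitude e = S_0/v_3 = S_0·∏_{j≠3}(α_3 − α_j) = 2·6 = 12 ≡ 12 (mod 13).
Step 5: correct position 3: c_3 = r_3 − e = 5 − 12 ≡ 6 (mod 13). Hence c = [0, 8, 6, 11, 2].
  Check: interpolating c through the α_i gives m(x) = 10 + 1·x (degree < 2) with m(α_i) = c_i for every i, so c is indeed a codeword.


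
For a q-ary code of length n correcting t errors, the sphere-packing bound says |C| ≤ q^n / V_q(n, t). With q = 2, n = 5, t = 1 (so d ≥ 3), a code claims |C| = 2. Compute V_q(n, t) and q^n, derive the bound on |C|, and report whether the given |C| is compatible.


V_q(n, t) = 6, q^n = 32, Hamming bound = 5, |C| = 2 ≤ bound (satisfied).

Step 1: Compute V_q(n, t) = Σ_{j=0}^1 C(n, j) (q−1)^j.
  j = 0: C(5,0)·(1)^0 = 1·1 = 1.
  j = 1: C(5,1)·(1)^1 = 5·1 = 5.
  V_q(n, t) = 1 + 5 = 6.
Step 2: q^n = 2^5 = 32.
Step 3: Hamming bound ⌊q^n / V_q(n,t)⌋ = ⌊32/6⌋ = 5.
Step 4: Compare |C| = 2 to 5: satisfied.
The claimed |C| lies below the Hamming bound.


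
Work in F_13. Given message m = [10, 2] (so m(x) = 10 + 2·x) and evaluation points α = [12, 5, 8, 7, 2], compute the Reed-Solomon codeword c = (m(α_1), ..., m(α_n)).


c = [8, 7, 0, 11, 1]

Message polynomial: m(x) = 10 + 2·x (mod 13).
For each evaluation point α_i, compute m(α_i) mod 13:
  α_1 = 12: Horner steps 2 → 8, so m(12) = 8.
  α_2 = 5: Horner steps 2 → 7, so m(5) = 7.
  α_3 = 8: Horner steps 2 → 0, so m(8) = 0.
  α_4 = 7: Horner steps 2 → 11, so m(7) = 11.
  α_5 = 2: Horner steps 2 → 1, so m(2) = 1.
Codeword c = [8, 7, 0, 11, 1] ∈ F_13^5.


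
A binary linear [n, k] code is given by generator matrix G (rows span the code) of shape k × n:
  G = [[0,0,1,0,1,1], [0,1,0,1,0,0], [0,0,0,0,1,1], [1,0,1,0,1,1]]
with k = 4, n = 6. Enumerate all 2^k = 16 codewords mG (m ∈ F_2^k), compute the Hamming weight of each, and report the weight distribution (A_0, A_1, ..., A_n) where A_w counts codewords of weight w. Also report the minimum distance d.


Weight distribution: A_0 = 1, A_1 = 2, A_2 = 3, A_3 = 4, A_4 = 3, A_5 = 2, A_6 = 1. Minimum distance d = 1.

Enumerate all 2^4 = 16 messages m ∈ F_2^4.
For each, compute codeword c = mG in F_2^6, then tally its weight.
  m = 0000 → c = 000000, weight = 0.
  m = 1000 → c = 001011, weight = 3.
  m = 0100 → c = 010100, weight = 2.
  m = 1100 → c = 011111, weight = 5.
  m = 0010 → c = 000011, weight = 2.
  m = 1010 → c = 001000, weight = 1.
  m = 0110 → c = 010111, weight = 4.
  m = 1110 → c = 011100, weight = 3.
  m = 0001 → c = 101011, weight = 4.
  m = 1001 → c = 100000, weight = 1.
  m = 0101 → c = 111111, weight = 6.
  m = 1101 → c = 110100, weight = 3.
  m = 0011 → c = 101000, weight = 2.
  m = 1011 → c = 100011, weight = 3.
  m = 0111 → c = 111100, weight = 4.
  m = 1111 → c = 110111, weight = 5.
Tally weights:
  weight 0: 1 codewords.
  weight 1: 2 codewords.
  weight 2: 3 codewords.
  weight 3: 4 codewords.
  weight 4: 3 codewords.
  weight 5: 2 codewords.
  weight 6: 1 codewords.
Minimum distance d = smallest w > 0 with A_w > 0 = 1.
Sanity: Σ A_w = 16 = 2^4 = 16 ✓.


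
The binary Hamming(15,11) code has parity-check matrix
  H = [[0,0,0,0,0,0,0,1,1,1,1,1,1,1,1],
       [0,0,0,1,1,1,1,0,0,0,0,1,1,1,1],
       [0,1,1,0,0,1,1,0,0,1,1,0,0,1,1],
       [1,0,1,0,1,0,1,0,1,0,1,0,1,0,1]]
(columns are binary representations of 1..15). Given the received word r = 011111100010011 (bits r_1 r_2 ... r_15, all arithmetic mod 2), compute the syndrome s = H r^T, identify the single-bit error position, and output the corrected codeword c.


s = (1, 0, 1, 1)^T, error position = 11, corrected codeword c = 011111100000011

Compute s = H r^T mod 2 one row at a time:
  s_1 = 0 + 0 + 0 + 1 + 0 + 0 + 1 + 1 = 3 ≡ 1 (mod 2).
  s_2 = 1 + 1 + 1 + 1 + 0 + 0 + 1 + 1 = 6 ≡ 0 (mod 2).
  s_3 = 1 + 1 + 1 + 1 + 0 + 1 + 1 + 1 = 7 ≡ 1 (mod 2).
  s_4 = 0 + 1 + 1 + 1 + 0 + 1 + 0 + 1 = 5 ≡ 1 (mod 2).
s = (1, 0, 1, 1)^T — this equals column 11 of H (binary 1011), so error is at position 11.
Correct: flip bit 11 of r = 011111100010011 to get c = 011111100000011.
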